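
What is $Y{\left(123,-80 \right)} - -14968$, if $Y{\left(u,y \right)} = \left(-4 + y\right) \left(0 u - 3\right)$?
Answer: $15220$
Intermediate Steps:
$Y{\left(u,y \right)} = 12 - 3 y$ ($Y{\left(u,y \right)} = \left(-4 + y\right) \left(0 - 3\right) = \left(-4 + y\right) \left(-3\right) = 12 - 3 y$)
$Y{\left(123,-80 \right)} - -14968 = \left(12 - -240\right) - -14968 = \left(12 + 240\right) + 14968 = 252 + 14968 = 15220$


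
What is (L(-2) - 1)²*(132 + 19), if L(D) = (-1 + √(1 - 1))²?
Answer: 0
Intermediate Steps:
L(D) = 1 (L(D) = (-1 + √0)² = (-1 + 0)² = (-1)² = 1)
(L(-2) - 1)²*(132 + 19) = (1 - 1)²*(132 + 19) = 0²*151 = 0*151 = 0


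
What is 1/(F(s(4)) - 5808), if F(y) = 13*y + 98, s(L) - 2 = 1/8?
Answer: -8/45459 ≈ -0.00017598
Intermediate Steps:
s(L) = 17/8 (s(L) = 2 + 1/8 = 17/8)
F(y) = 98 + 13*y
1/(F(s(4)) - 5808) = 1/((98 + 13*(17/8)) - 5808) = 1/((98 + 221/8) - 5808) = 1/(1005/8 - 5808) = 1/(-45459/8) = -8/45459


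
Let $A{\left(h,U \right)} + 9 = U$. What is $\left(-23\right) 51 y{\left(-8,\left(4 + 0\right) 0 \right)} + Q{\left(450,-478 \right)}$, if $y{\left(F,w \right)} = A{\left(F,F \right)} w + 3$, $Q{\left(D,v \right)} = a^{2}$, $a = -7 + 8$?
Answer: $-3518$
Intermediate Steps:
$A{\left(h,U \right)} = -9 + U$
$a = 1$
$Q{\left(D,v \right)} = 1$ ($Q{\left(D,v \right)} = 1^{2} = 1$)
$y{\left(F,w \right)} = 3 + w \left(-9 + F\right)$ ($y{\left(F,w \right)} = \left(-9 + F\right) w + 3 = w \left(-9 + F\right) + 3 = 3 + w \left(-9 + F\right)$)
$\left(-23\right) 51 y{\left(-8,\left(4 + 0\right) 0 \right)} + Q{\left(450,-478 \right)} = \left(-23\right) 51 \left(3 + \left(4 + 0\right) 0 \left(-9 - 8\right)\right) + 1 = - 1173 \left(3 + 4 \cdot 0 \left(-17\right)\right) + 1 = - 1173 \left(3 + 0 \left(-17\right)\right) + 1 = - 1173 \left(3 + 0\right) + 1 = \left(-1173\right) 3 + 1 = -3519 + 1 = -3518$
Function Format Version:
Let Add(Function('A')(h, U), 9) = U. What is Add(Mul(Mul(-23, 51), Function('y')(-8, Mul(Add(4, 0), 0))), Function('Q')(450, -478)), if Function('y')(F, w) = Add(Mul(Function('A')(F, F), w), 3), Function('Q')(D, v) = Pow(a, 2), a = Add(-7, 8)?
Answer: -3518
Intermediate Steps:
Function('A')(h, U) = Add(-9, U)
a = 1
Function('Q')(D, v) = 1 (Function('Q')(D, v) = Pow(1, 2) = 1)
Function('y')(F, w) = Add(3, Mul(w, Add(-9, F))) (Function('y')(F, w) = Add(Mul(Add(-9, F), w), 3) = Add(Mul(w, Add(-9, F)), 3) = Add(3, Mul(w, Add(-9, F))))
Add(Mul(Mul(-23, 51), Function('y')(-8, Mul(Add(4, 0), 0))), Function('Q')(450, -478)) = Add(Mul(Mul(-23, 51), Add(3, Mul(Mul(Add(4, 0), 0), Add(-9, -8)))), 1) = Add(Mul(-1173, Add(3, Mul(Mul(4, 0), -17))), 1) = Add(Mul(-1173, Add(3, Mul(0, -17))), 1) = Add(Mul(-1173, Add(3, 0)), 1) = Add(Mul(-1173, 3), 1) = Add(-3519, 1) = -3518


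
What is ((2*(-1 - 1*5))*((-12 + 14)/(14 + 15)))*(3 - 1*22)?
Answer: 456/29 ≈ 15.724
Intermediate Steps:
((2*(-1 - 1*5))*((-12 + 14)/(14 + 15)))*(3 - 1*22) = ((2*(-1 - 5))*(2/29))*(3 - 22) = ((2*(-6))*(2*(1/29)))*(-19) = -12*2/29*(-19) = -24/29*(-19) = 456/29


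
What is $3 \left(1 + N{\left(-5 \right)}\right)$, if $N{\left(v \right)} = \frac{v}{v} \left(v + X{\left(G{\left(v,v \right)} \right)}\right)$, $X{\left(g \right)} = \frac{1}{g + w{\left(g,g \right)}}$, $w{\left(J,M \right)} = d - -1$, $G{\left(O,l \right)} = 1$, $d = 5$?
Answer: $- \frac{81}{7} \approx -11.571$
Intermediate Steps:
$w{\left(J,M \right)} = 6$ ($w{\left(J,M \right)} = 5 - -1 = 5 + 1 = 6$)
$X{\left(g \right)} = \frac{1}{6 + g}$ ($X{\left(g \right)} = \frac{1}{g + 6} = \frac{1}{6 + g}$)
$N{\left(v \right)} = \frac{1}{7} + v$ ($N{\left(v \right)} = \frac{v}{v} \left(v + \frac{1}{6 + 1}\right) = 1 \left(v + \frac{1}{7}\right) = 1 \left(\frac{1}{7} + v\right) = \frac{1}{7} + v$)
$3 \left(1 + N{\left(-5 \right)}\right) = 3 \left(1 + \left(\frac{1}{7} - 5\right)\right) = 3 \left(1 - \frac{34}{7}\right) = 3 \left(- \frac{27}{7}\right) = - \frac{81}{7}$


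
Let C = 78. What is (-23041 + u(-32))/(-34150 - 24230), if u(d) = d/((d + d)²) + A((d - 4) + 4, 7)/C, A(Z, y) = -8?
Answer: 115021223/291432960 ≈ 0.39467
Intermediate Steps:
u(d) = -4/39 + 1/(4*d) (u(d) = d/((d + d)²) - 8/78 = d/((2*d)²) - 8*1/78 = d/((4*d²)) - 4/39 = d*(1/(4*d²)) - 4/39 = 1/(4*d) - 4/39 = -4/39 + 1/(4*d))
(-23041 + u(-32))/(-34150 - 24230) = (-23041 + (1/156)*(39 - 16*(-32))/(-32))/(-34150 - 24230) = (-23041 + (1/156)*(-1/32)*(39 + 512))/(-58380) = (-23041 + (1/156)*(-1/32)*551)*(-1/58380) = (-23041 - 551/4992)*(-1/58380) = -115021223/4992*(-1/58380) = 115021223/291432960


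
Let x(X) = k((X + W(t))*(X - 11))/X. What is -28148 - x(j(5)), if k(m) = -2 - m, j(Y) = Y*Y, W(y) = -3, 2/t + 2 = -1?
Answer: -140678/5 ≈ -28136.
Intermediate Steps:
t = -⅔ (t = 2/(-2 - 1) = 2/(-3) = 2*(-⅓) = -⅔ ≈ -0.66667)
j(Y) = Y²
x(X) = (-2 - (-11 + X)*(-3 + X))/X (x(X) = (-2 - (X - 3)*(X - 11))/X = (-2 - (-3 + X)*(-11 + X))/X = (-2 - (-11 + X)*(-3 + X))/X)
-28148 - x(j(5)) = -28148 - (14 - 1*5² - 35/(5²)) = -28148 - (14 - 1*25 - 35/25) = -28148 - (14 - 25 - 35*1/25) = -28148 - (14 - 25 - 7/5) = -28148 - 1*(-62/5) = -28148 + 62/5 = -140678/5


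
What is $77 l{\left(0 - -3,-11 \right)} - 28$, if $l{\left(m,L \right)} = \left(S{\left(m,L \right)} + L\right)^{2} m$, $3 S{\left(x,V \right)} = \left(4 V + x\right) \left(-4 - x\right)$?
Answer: $\frac{4967648}{3} \approx 1.6559 \cdot 10^{6}$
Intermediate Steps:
$S{\left(x,V \right)} = \frac{\left(-4 - x\right) \left(x + 4 V\right)}{3}$ ($S{\left(x,V \right)} = \frac{\left(4 V + x\right) \left(-4 - x\right)}{3} = \frac{\left(x + 4 V\right) \left(-4 - x\right)}{3} = \frac{\left(-4 - x\right) \left(x + 4 V\right)}{3}$)
$l{\left(m,L \right)} = m \left(- \frac{13 L}{3} - \frac{4 m}{3} - \frac{m^{2}}{3} - \frac{4 L m}{3}\right)^{2}$ ($l{\left(m,L \right)} = \left(\left(- \frac{16 L}{3} - \frac{4 m}{3} - \frac{m^{2}}{3} - \frac{4 L m}{3}\right) + L\right)^{2} m = \left(- \frac{13 L}{3} - \frac{4 m}{3} - \frac{m^{2}}{3} - \frac{4 L m}{3}\right)^{2} m = m \left(- \frac{13 L}{3} - \frac{4 m}{3} - \frac{m^{2}}{3} - \frac{4 L m}{3}\right)^{2}$)
$77 l{\left(0 - -3,-11 \right)} - 28 = 77 \frac{\left(0 - -3\right) \left(\left(0 - -3\right)^{2} + 4 \left(0 - -3\right) + 13 \left(-11\right) + 4 \left(-11\right) \left(0 - -3\right)\right)^{2}}{9} - 28 = 77 \frac{\left(0 + 3\right) \left(\left(0 + 3\right)^{2} + 4 \left(0 + 3\right) - 143 + 4 \left(-11\right) \left(0 + 3\right)\right)^{2}}{9} - 28 = 77 \cdot \frac{1}{9} \cdot 3 \left(3^{2} + 4 \cdot 3 - 143 + 4 \left(-11\right) 3\right)^{2} - 28 = 77 \cdot \frac{1}{9} \cdot 3 \left(9 + 12 - 143 - 132\right)^{2} - 28 = 77 \cdot \frac{1}{9} \cdot 3 \left(-254\right)^{2} - 28 = 77 \cdot \frac{1}{9} \cdot 3 \cdot 64516 - 28 = 77 \cdot \frac{64516}{3} - 28 = \frac{4967732}{3} - 28 = \frac{4967648}{3}$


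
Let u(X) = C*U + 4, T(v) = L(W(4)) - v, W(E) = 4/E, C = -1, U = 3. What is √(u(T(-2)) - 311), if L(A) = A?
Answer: I*√310 ≈ 17.607*I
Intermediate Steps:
T(v) = 1 - v (T(v) = 4/4 - v = 4*(¼) - v = 1 - v)
u(X) = 1 (u(X) = -1*3 + 4 = -3 + 4 = 1)
√(u(T(-2)) - 311) = √(1 - 311) = √(-310) = I*√310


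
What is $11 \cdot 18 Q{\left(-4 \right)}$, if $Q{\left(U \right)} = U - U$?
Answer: $0$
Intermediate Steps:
$Q{\left(U \right)} = 0$
$11 \cdot 18 Q{\left(-4 \right)} = 11 \cdot 18 \cdot 0 = 198 \cdot 0 = 0$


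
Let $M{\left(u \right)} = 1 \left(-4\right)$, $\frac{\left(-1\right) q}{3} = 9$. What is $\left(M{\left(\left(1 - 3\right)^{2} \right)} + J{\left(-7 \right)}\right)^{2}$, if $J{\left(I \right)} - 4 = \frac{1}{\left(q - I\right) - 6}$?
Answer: $\frac{1}{676} \approx 0.0014793$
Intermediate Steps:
$q = -27$ ($q = \left(-3\right) 9 = -27$)
$M{\left(u \right)} = -4$
$J{\left(I \right)} = 4 + \frac{1}{-33 - I}$ ($J{\left(I \right)} = 4 + \frac{1}{\left(-27 - I\right) - 6} = 4 + \frac{1}{-33 - I}$)
$\left(M{\left(\left(1 - 3\right)^{2} \right)} + J{\left(-7 \right)}\right)^{2} = \left(-4 + \frac{131 + 4 \left(-7\right)}{33 - 7}\right)^{2} = \left(-4 + \frac{131 - 28}{26}\right)^{2} = \left(-4 + \frac{1}{26} \cdot 103\right)^{2} = \left(-4 + \frac{103}{26}\right)^{2} = \left(- \frac{1}{26}\right)^{2} = \frac{1}{676}$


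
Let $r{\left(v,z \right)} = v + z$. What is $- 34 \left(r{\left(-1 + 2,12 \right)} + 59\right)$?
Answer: $-2448$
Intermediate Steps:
$- 34 \left(r{\left(-1 + 2,12 \right)} + 59\right) = - 34 \left(\left(\left(-1 + 2\right) + 12\right) + 59\right) = - 34 \left(\left(1 + 12\right) + 59\right) = - 34 \left(13 + 59\right) = \left(-34\right) 72 = -2448$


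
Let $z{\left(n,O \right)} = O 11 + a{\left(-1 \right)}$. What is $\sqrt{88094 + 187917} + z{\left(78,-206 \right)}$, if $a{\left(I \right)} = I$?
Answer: $-2267 + \sqrt{276011} \approx -1741.6$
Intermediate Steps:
$z{\left(n,O \right)} = -1 + 11 O$ ($z{\left(n,O \right)} = O 11 - 1 = 11 O - 1 = -1 + 11 O$)
$\sqrt{88094 + 187917} + z{\left(78,-206 \right)} = \sqrt{88094 + 187917} + \left(-1 + 11 \left(-206\right)\right) = \sqrt{276011} - 2267 = -2267 + \sqrt{276011}$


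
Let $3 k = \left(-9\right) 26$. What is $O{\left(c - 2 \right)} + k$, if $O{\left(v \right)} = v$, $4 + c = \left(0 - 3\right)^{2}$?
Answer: $-75$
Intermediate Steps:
$c = 5$ ($c = -4 + \left(0 - 3\right)^{2} = -4 + \left(-3\right)^{2} = -4 + 9 = 5$)
$k = -78$ ($k = \frac{\left(-9\right) 26}{3} = \frac{1}{3} \left(-234\right) = -78$)
$O{\left(c - 2 \right)} + k = \left(5 - 2\right) - 78 = 3 - 78 = -75$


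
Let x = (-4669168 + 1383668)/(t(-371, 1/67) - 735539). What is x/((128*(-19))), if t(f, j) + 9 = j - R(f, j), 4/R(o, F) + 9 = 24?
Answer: -825481875/449449403744 ≈ -0.0018367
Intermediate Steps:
R(o, F) = 4/15 (R(o, F) = 4/(-9 + 24) = 4/15)
t(f, j) = -139/15 + j (t(f, j) = -9 + (j - 1*4/15) = -9 + (j - 4/15) = -9 + (-4/15 + j) = -139/15 + j)
x = 3301927500/739225993 (x = (-4669168 + 1383668)/((-139/15 + 1/67) - 735539) = -3285500/((-139/15 + 1/67) - 735539) = -3285500/(-9298/1005 - 735539) = -3285500/(-739225993/1005) = -3285500*(-1005/739225993) = 3301927500/739225993 ≈ 4.4667)
x/((128*(-19))) = 3301927500/(739225993*((128*(-19)))) = (3301927500/739225993)/(-2432) = (3301927500/739225993)*(-1/2432) = -825481875/449449403744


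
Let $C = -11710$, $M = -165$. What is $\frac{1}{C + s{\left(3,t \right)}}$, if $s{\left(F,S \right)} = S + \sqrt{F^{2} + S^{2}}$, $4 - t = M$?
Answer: $- \frac{11541}{133166111} - \frac{\sqrt{28570}}{133166111} \approx -8.7935 \cdot 10^{-5}$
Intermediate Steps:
$t = 169$ ($t = 4 - -165 = 4 + 165 = 169$)
$\frac{1}{C + s{\left(3,t \right)}} = \frac{1}{-11710 + \left(169 + \sqrt{3^{2} + 169^{2}}\right)} = \frac{1}{-11710 + \left(169 + \sqrt{9 + 28561}\right)} = \frac{1}{-11710 + \left(169 + \sqrt{28570}\right)} = \frac{1}{-11541 + \sqrt{28570}}$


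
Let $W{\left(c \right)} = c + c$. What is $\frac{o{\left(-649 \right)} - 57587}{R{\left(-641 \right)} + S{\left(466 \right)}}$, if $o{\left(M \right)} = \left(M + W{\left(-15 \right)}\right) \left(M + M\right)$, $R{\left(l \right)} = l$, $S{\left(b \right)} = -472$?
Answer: $- \frac{274585}{371} \approx -740.12$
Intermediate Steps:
$W{\left(c \right)} = 2 c$
$o{\left(M \right)} = 2 M \left(-30 + M\right)$ ($o{\left(M \right)} = \left(M + 2 \left(-15\right)\right) \left(M + M\right) = \left(M - 30\right) 2 M = \left(-30 + M\right) 2 M = 2 M \left(-30 + M\right)$)
$\frac{o{\left(-649 \right)} - 57587}{R{\left(-641 \right)} + S{\left(466 \right)}} = \frac{2 \left(-649\right) \left(-30 - 649\right) - 57587}{-641 - 472} = \frac{2 \left(-649\right) \left(-679\right) - 57587}{-1113} = \left(881342 - 57587\right) \left(- \frac{1}{1113}\right) = 823755 \left(- \frac{1}{1113}\right) = - \frac{274585}{371}$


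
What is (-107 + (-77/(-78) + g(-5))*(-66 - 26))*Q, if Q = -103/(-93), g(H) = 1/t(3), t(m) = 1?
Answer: -1164209/3627 ≈ -320.98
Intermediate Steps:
g(H) = 1 (g(H) = 1/1 = 1)
Q = 103/93 (Q = -103*(-1/93) = 103/93 ≈ 1.1075)
(-107 + (-77/(-78) + g(-5))*(-66 - 26))*Q = (-107 + (-77/(-78) + 1)*(-66 - 26))*(103/93) = (-107 + (-77*(-1/78) + 1)*(-92))*(103/93) = (-107 + (77/78 + 1)*(-92))*(103/93) = (-107 + (155/78)*(-92))*(103/93) = (-107 - 7130/39)*(103/93) = -11303/39*103/93 = -1164209/3627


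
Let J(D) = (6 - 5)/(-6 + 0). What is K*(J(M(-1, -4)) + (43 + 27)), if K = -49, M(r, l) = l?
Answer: -20531/6 ≈ -3421.8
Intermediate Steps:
J(D) = -⅙ (J(D) = 1/(-6) = 1*(-⅙) = -⅙)
K*(J(M(-1, -4)) + (43 + 27)) = -49*(-⅙ + (43 + 27)) = -49*(-⅙ + 70) = -49*419/6 = -20531/6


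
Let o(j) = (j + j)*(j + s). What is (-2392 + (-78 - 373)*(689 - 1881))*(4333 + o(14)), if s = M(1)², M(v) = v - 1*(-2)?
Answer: 2663690400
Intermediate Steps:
M(v) = 2 + v (M(v) = v + 2 = 2 + v)
s = 9 (s = (2 + 1)² = 3² = 9)
o(j) = 2*j*(9 + j) (o(j) = (j + j)*(j + 9) = (2*j)*(9 + j) = 2*j*(9 + j))
(-2392 + (-78 - 373)*(689 - 1881))*(4333 + o(14)) = (-2392 + (-78 - 373)*(689 - 1881))*(4333 + 2*14*(9 + 14)) = (-2392 - 451*(-1192))*(4333 + 2*14*23) = (-2392 + 537592)*(4333 + 644) = 535200*4977 = 2663690400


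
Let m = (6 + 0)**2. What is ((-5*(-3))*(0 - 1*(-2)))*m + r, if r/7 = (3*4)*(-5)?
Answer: 660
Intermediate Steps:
m = 36 (m = 6**2 = 36)
r = -420 (r = 7*((3*4)*(-5)) = 7*(12*(-5)) = 7*(-60) = -420)
((-5*(-3))*(0 - 1*(-2)))*m + r = ((-5*(-3))*(0 - 1*(-2)))*36 - 420 = (15*(0 + 2))*36 - 420 = (15*2)*36 - 420 = 30*36 - 420 = 1080 - 420 = 660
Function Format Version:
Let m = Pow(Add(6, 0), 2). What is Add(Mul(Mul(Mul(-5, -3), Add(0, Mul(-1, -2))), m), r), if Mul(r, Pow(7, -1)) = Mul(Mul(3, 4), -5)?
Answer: 660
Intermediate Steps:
m = 36 (m = Pow(6, 2) = 36)
r = -420 (r = Mul(7, Mul(Mul(3, 4), -5)) = Mul(7, Mul(12, -5)) = Mul(7, -60) = -420)
Add(Mul(Mul(Mul(-5, -3), Add(0, Mul(-1, -2))), m), r) = Add(Mul(Mul(Mul(-5, -3), Add(0, Mul(-1, -2))), 36), -420) = Add(Mul(Mul(15, Add(0, 2)), 36), -420) = Add(Mul(Mul(15, 2), 36), -420) = Add(Mul(30, 36), -420) = Add(1080, -420) = 660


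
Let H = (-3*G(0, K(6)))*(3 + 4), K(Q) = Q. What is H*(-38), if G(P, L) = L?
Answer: 4788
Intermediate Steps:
H = -126 (H = (-3*6)*(3 + 4) = -18*7 = -126)
H*(-38) = -126*(-38) = 4788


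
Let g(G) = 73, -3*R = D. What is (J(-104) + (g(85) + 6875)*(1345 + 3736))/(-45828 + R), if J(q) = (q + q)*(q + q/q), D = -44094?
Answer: -1605646/1415 ≈ -1134.7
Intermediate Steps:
R = 14698 (R = -⅓*(-44094) = 14698)
J(q) = 2*q*(1 + q) (J(q) = (2*q)*(q + 1) = (2*q)*(1 + q) = 2*q*(1 + q))
(J(-104) + (g(85) + 6875)*(1345 + 3736))/(-45828 + R) = (2*(-104)*(1 - 104) + (73 + 6875)*(1345 + 3736))/(-45828 + 14698) = (2*(-104)*(-103) + 6948*5081)/(-31130) = (21424 + 35302788)*(-1/31130) = 35324212*(-1/31130) = -1605646/1415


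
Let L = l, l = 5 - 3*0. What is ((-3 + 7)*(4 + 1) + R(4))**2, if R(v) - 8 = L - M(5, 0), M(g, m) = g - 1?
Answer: 841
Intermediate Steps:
l = 5 (l = 5 + 0 = 5)
L = 5
M(g, m) = -1 + g
R(v) = 9 (R(v) = 8 + (5 - (-1 + 5)) = 8 + (5 - 1*4) = 8 + (5 - 4) = 8 + 1 = 9)
((-3 + 7)*(4 + 1) + R(4))**2 = ((-3 + 7)*(4 + 1) + 9)**2 = (4*5 + 9)**2 = (20 + 9)**2 = 29**2 = 841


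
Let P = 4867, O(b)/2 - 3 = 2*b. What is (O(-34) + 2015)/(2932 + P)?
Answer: 1885/7799 ≈ 0.24170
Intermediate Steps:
O(b) = 6 + 4*b (O(b) = 6 + 2*(2*b) = 6 + 4*b)
(O(-34) + 2015)/(2932 + P) = ((6 + 4*(-34)) + 2015)/(2932 + 4867) = ((6 - 136) + 2015)/7799 = (-130 + 2015)*(1/7799) = 1885*(1/7799) = 1885/7799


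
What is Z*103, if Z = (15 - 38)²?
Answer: 54487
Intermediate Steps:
Z = 529 (Z = (-23)² = 529)
Z*103 = 529*103 = 54487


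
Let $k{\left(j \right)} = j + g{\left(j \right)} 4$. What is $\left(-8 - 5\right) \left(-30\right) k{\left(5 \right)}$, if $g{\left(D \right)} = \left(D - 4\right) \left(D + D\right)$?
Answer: $17550$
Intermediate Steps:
$g{\left(D \right)} = 2 D \left(-4 + D\right)$ ($g{\left(D \right)} = \left(-4 + D\right) 2 D = 2 D \left(-4 + D\right)$)
$k{\left(j \right)} = j + 8 j \left(-4 + j\right)$ ($k{\left(j \right)} = j + 2 j \left(-4 + j\right) 4 = j + 8 j \left(-4 + j\right)$)
$\left(-8 - 5\right) \left(-30\right) k{\left(5 \right)} = \left(-8 - 5\right) \left(-30\right) 5 \left(-31 + 8 \cdot 5\right) = \left(-13\right) \left(-30\right) 5 \left(-31 + 40\right) = 390 \cdot 5 \cdot 9 = 390 \cdot 45 = 17550$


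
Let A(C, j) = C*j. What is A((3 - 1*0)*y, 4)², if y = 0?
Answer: 0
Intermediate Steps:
A((3 - 1*0)*y, 4)² = (((3 - 1*0)*0)*4)² = (((3 + 0)*0)*4)² = ((3*0)*4)² = (0*4)² = 0² = 0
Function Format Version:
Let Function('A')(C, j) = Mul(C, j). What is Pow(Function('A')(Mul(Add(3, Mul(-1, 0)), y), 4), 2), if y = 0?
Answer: 0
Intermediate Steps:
Pow(Function('A')(Mul(Add(3, Mul(-1, 0)), y), 4), 2) = Pow(Mul(Mul(Add(3, Mul(-1, 0)), 0), 4), 2) = Pow(Mul(Mul(Add(3, 0), 0), 4), 2) = Pow(Mul(Mul(3, 0), 4), 2) = Pow(Mul(0, 4), 2) = Pow(0, 2) = 0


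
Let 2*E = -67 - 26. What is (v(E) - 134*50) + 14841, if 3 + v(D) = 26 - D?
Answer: 16421/2 ≈ 8210.5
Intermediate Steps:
E = -93/2 (E = (-67 - 26)/2 = (1/2)*(-93) = -93/2 ≈ -46.500)
v(D) = 23 - D (v(D) = -3 + (26 - D) = 23 - D)
(v(E) - 134*50) + 14841 = ((23 - 1*(-93/2)) - 134*50) + 14841 = ((23 + 93/2) - 6700) + 14841 = (139/2 - 6700) + 14841 = -13261/2 + 14841 = 16421/2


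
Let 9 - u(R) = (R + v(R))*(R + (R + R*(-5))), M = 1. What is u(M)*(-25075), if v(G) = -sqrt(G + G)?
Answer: -300900 + 75225*sqrt(2) ≈ -1.9452e+5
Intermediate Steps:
v(G) = -sqrt(2)*sqrt(G) (v(G) = -sqrt(2*G) = -sqrt(2)*sqrt(G))
u(R) = 9 + 3*R*(R - sqrt(2)*sqrt(R)) (u(R) = 9 - (R - sqrt(2)*sqrt(R))*(R + (R + R*(-5))) = 9 - (R - sqrt(2)*sqrt(R))*(R + (R - 5*R)) = 9 - (R - sqrt(2)*sqrt(R))*(R - 4*R) = 9 - (R - sqrt(2)*sqrt(R))*(-3*R) = 9 - (-3)*R*(R - sqrt(2)*sqrt(R)) = 9 + 3*R*(R - sqrt(2)*sqrt(R)))
u(M)*(-25075) = (9 + 3*1**2 - 3*sqrt(2)*1**(3/2))*(-25075) = (9 + 3*1 - 3*sqrt(2)*1)*(-25075) = (9 + 3 - 3*sqrt(2))*(-25075) = (12 - 3*sqrt(2))*(-25075) = -300900 + 75225*sqrt(2)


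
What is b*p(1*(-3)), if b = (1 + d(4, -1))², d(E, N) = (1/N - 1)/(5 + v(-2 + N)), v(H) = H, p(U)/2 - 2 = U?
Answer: 0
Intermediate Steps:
p(U) = 4 + 2*U
d(E, N) = (-1 + 1/N)/(3 + N) (d(E, N) = (1/N - 1)/(5 + (-2 + N)) = (-1 + 1/N)/(3 + N))
b = 0 (b = (1 + (1 - 1*(-1))/((-1)*(3 - 1)))² = (1 - 1*(1 + 1)/2)² = (1 - 1*½*2)² = (1 - 1)² = 0² = 0)
b*p(1*(-3)) = 0*(4 + 2*(1*(-3))) = 0*(4 + 2*(-3)) = 0*(4 - 6) = 0*(-2) = 0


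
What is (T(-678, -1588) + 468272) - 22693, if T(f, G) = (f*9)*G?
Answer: 10135555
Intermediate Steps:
T(f, G) = 9*G*f (T(f, G) = (9*f)*G = 9*G*f)
(T(-678, -1588) + 468272) - 22693 = (9*(-1588)*(-678) + 468272) - 22693 = (9689976 + 468272) - 22693 = 10158248 - 22693 = 10135555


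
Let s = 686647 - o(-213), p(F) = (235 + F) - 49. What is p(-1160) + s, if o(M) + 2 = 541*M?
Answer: 800908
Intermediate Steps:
o(M) = -2 + 541*M
p(F) = 186 + F
s = 801882 (s = 686647 - (-2 + 541*(-213)) = 686647 - (-2 - 115233) = 686647 - 1*(-115235) = 686647 + 115235 = 801882)
p(-1160) + s = (186 - 1160) + 801882 = -974 + 801882 = 800908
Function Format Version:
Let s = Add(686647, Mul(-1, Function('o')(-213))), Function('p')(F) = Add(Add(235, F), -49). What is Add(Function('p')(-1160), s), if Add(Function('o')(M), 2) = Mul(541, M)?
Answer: 800908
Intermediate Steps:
Function('o')(M) = Add(-2, Mul(541, M))
Function('p')(F) = Add(186, F)
s = 801882 (s = Add(686647, Mul(-1, Add(-2, Mul(541, -213)))) = Add(686647, Mul(-1, Add(-2, -115233))) = Add(686647, Mul(-1, -115235)) = Add(686647, 115235) = 801882)
Add(Function('p')(-1160), s) = Add(Add(186, -1160), 801882) = Add(-974, 801882) = 800908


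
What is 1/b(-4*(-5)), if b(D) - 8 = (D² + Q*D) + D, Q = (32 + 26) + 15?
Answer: 1/1888 ≈ 0.00052966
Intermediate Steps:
Q = 73 (Q = 58 + 15 = 73)
b(D) = 8 + D² + 74*D (b(D) = 8 + ((D² + 73*D) + D) = 8 + (D² + 74*D) = 8 + D² + 74*D)
1/b(-4*(-5)) = 1/(8 + (-4*(-5))² + 74*(-4*(-5))) = 1/(8 + 20² + 74*20) = 1/(8 + 400 + 1480) = 1/1888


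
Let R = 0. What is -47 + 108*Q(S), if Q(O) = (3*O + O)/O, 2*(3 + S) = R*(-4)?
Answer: 385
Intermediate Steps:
S = -3 (S = -3 + (0*(-4))/2 = -3 + (½)*0 = -3 + 0 = -3)
Q(O) = 4 (Q(O) = (4*O)/O = 4)
-47 + 108*Q(S) = -47 + 108*4 = -47 + 432 = 385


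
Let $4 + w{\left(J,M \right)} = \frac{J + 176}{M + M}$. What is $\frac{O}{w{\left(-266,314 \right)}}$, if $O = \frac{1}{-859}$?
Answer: $\frac{314}{1117559} \approx 0.00028097$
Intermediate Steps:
$w{\left(J,M \right)} = -4 + \frac{176 + J}{2 M}$ ($w{\left(J,M \right)} = -4 + \frac{J + 176}{M + M} = -4 + \frac{176 + J}{2 M}$)
$O = - \frac{1}{859} \approx -0.0011641$
$\frac{O}{w{\left(-266,314 \right)}} = - \frac{1}{859 \frac{176 - 266 - 2512}{2 \cdot 314}} = - \frac{1}{859 \cdot \frac{1}{2} \cdot \frac{1}{314} \left(176 - 266 - 2512\right)} = - \frac{1}{859 \cdot \frac{1}{2} \cdot \frac{1}{314} \left(-2602\right)} = - \frac{1}{859 \left(- \frac{1301}{314}\right)} = \left(- \frac{1}{859}\right) \left(- \frac{314}{1301}\right) = \frac{314}{1117559}$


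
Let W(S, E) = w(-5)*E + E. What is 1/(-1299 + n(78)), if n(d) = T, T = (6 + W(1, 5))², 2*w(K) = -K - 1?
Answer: -1/858 ≈ -0.0011655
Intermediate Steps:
w(K) = -½ - K/2 (w(K) = (-K - 1)/2 = (-1 - K)/2 = -½ - K/2)
W(S, E) = 3*E (W(S, E) = (-½ - ½*(-5))*E + E = (-½ + 5/2)*E + E = 2*E + E = 3*E)
T = 441 (T = (6 + 3*5)² = (6 + 15)² = 21² = 441)
n(d) = 441
1/(-1299 + n(78)) = 1/(-1299 + 441) = 1/(-858) = -1/858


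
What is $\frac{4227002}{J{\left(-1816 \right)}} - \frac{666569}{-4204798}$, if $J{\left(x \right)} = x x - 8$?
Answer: $\frac{4992983199777}{3466696168676} \approx 1.4403$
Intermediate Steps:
$J{\left(x \right)} = -8 + x^{2}$ ($J{\left(x \right)} = x^{2} - 8 = -8 + x^{2}$)
$\frac{4227002}{J{\left(-1816 \right)}} - \frac{666569}{-4204798} = \frac{4227002}{-8 + \left(-1816\right)^{2}} - \frac{666569}{-4204798} = \frac{4227002}{-8 + 3297856} - - \frac{666569}{4204798} = \frac{4227002}{3297848} + \frac{666569}{4204798} = 4227002 \cdot \frac{1}{3297848} + \frac{666569}{4204798} = \frac{2113501}{1648924} + \frac{666569}{4204798} = \frac{4992983199777}{3466696168676}$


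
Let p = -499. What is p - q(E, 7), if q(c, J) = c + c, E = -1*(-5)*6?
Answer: -559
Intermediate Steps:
E = 30 (E = 5*6 = 30)
q(c, J) = 2*c
p - q(E, 7) = -499 - 2*30 = -499 - 1*60 = -499 - 60 = -559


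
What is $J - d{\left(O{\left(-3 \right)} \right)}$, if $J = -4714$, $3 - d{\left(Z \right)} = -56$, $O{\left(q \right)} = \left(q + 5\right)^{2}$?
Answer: $-4773$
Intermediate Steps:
$O{\left(q \right)} = \left(5 + q\right)^{2}$
$d{\left(Z \right)} = 59$ ($d{\left(Z \right)} = 3 - -56 = 3 + 56 = 59$)
$J - d{\left(O{\left(-3 \right)} \right)} = -4714 - 59 = -4773$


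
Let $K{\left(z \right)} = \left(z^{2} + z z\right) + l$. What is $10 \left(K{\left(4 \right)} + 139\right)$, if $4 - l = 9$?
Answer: $1660$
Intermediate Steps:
$l = -5$ ($l = 4 - 9 = -5$)
$K{\left(z \right)} = -5 + 2 z^{2}$ ($K{\left(z \right)} = \left(z^{2} + z z\right) - 5 = \left(z^{2} + z^{2}\right) - 5 = 2 z^{2} - 5 = -5 + 2 z^{2}$)
$10 \left(K{\left(4 \right)} + 139\right) = 10 \left(\left(-5 + 2 \cdot 4^{2}\right) + 139\right) = 10 \left(\left(-5 + 2 \cdot 16\right) + 139\right) = 10 \left(\left(-5 + 32\right) + 139\right) = 10 \left(27 + 139\right) = 10 \cdot 166 = 1660$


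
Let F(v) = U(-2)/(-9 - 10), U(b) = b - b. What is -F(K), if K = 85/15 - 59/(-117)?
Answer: 0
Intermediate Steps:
U(b) = 0
K = 722/117 (K = 85*(1/15) - 59*(-1/117) = 17/3 + 59/117 = 722/117 ≈ 6.1709)
F(v) = 0 (F(v) = 0/(-9 - 10) = 0/(-19) = 0*(-1/19) = 0)
-F(K) = -1*0 = 0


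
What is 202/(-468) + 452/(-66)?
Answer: -18739/2574 ≈ -7.2801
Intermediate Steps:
202/(-468) + 452/(-66) = 202*(-1/468) + 452*(-1/66) = -101/234 - 226/33 = -18739/2574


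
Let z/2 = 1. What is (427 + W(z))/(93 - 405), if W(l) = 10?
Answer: -437/312 ≈ -1.4006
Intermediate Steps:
z = 2 (z = 2*1 = 2)
(427 + W(z))/(93 - 405) = (427 + 10)/(93 - 405) = 437/(-312) = 437*(-1/312) = -437/312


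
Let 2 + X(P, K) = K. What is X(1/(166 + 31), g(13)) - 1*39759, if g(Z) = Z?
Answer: -39748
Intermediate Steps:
X(P, K) = -2 + K
X(1/(166 + 31), g(13)) - 1*39759 = (-2 + 13) - 1*39759 = 11 - 39759 = -39748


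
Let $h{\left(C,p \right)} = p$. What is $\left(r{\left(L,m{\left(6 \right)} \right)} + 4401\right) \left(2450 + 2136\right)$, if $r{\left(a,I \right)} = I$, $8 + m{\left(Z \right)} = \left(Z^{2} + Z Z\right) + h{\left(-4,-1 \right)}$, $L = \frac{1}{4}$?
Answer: $20471904$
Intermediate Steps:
$L = \frac{1}{4} \approx 0.25$
$m{\left(Z \right)} = -9 + 2 Z^{2}$ ($m{\left(Z \right)} = -8 - \left(1 - Z^{2} - Z Z\right) = -8 + \left(\left(Z^{2} + Z^{2}\right) - 1\right) = -8 + \left(2 Z^{2} - 1\right) = -8 + \left(-1 + 2 Z^{2}\right) = -9 + 2 Z^{2}$)
$\left(r{\left(L,m{\left(6 \right)} \right)} + 4401\right) \left(2450 + 2136\right) = \left(\left(-9 + 2 \cdot 6^{2}\right) + 4401\right) \left(2450 + 2136\right) = \left(\left(-9 + 2 \cdot 36\right) + 4401\right) 4586 = \left(\left(-9 + 72\right) + 4401\right) 4586 = \left(63 + 4401\right) 4586 = 4464 \cdot 4586 = 20471904$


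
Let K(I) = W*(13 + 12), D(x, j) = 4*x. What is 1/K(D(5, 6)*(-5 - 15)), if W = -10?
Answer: -1/250 ≈ -0.0040000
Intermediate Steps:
K(I) = -250 (K(I) = -10*(13 + 12) = -10*25 = -250)
1/K(D(5, 6)*(-5 - 15)) = 1/(-250) = -1/250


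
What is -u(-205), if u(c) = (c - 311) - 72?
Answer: 588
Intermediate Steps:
u(c) = -383 + c (u(c) = (-311 + c) - 72 = -383 + c)
-u(-205) = -(-383 - 205) = -1*(-588) = 588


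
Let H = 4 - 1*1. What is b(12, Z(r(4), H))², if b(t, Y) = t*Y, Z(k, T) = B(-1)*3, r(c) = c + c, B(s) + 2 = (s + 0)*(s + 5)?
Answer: 46656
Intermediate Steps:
H = 3 (H = 4 - 1 = 3)
B(s) = -2 + s*(5 + s) (B(s) = -2 + (s + 0)*(s + 5) = -2 + s*(5 + s))
r(c) = 2*c
Z(k, T) = -18 (Z(k, T) = (-2 + (-1)² + 5*(-1))*3 = (-2 + 1 - 5)*3 = -6*3 = -18)
b(t, Y) = Y*t
b(12, Z(r(4), H))² = (-18*12)² = (-216)² = 46656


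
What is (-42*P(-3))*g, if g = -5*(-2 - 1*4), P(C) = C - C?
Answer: 0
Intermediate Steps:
P(C) = 0
g = 30 (g = -5*(-2 - 4) = -5*(-6) = 30)
(-42*P(-3))*g = -42*0*30 = 0*30 = 0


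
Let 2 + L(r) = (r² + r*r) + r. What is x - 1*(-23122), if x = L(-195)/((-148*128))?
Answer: 437947315/18944 ≈ 23118.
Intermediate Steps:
L(r) = -2 + r + 2*r² (L(r) = -2 + ((r² + r*r) + r) = -2 + ((r² + r²) + r) = -2 + (2*r² + r) = -2 + (r + 2*r²) = -2 + r + 2*r²)
x = -75853/18944 (x = (-2 - 195 + 2*(-195)²)/((-148*128)) = (-2 - 195 + 2*38025)/(-18944) = (-2 - 195 + 76050)*(-1/18944) = 75853*(-1/18944) = -75853/18944 ≈ -4.0041)
x - 1*(-23122) = -75853/18944 - 1*(-23122) = -75853/18944 + 23122 = 437947315/18944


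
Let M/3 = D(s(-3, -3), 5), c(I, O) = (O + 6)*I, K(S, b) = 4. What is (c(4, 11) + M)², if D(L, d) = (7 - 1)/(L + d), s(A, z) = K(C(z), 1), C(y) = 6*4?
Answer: 4900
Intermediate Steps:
C(y) = 24
s(A, z) = 4
D(L, d) = 6/(L + d)
c(I, O) = I*(6 + O) (c(I, O) = (6 + O)*I = I*(6 + O))
M = 2 (M = 3*(6/(4 + 5)) = 3*(6/9) = 3*(6*(⅑)) = 3*(⅔) = 2)
(c(4, 11) + M)² = (4*(6 + 11) + 2)² = (4*17 + 2)² = (68 + 2)² = 70² = 4900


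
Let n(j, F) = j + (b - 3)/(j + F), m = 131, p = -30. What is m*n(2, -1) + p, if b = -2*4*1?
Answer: -1209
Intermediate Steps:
b = -8 (b = -8*1 = -8)
n(j, F) = j - 11/(F + j) (n(j, F) = j + (-8 - 3)/(j + F) = j - 11/(F + j))
m*n(2, -1) + p = 131*((-11 + 2² - 1*2)/(-1 + 2)) - 30 = 131*((-11 + 4 - 2)/1) - 30 = 131*(1*(-9)) - 30 = 131*(-9) - 30 = -1179 - 30 = -1209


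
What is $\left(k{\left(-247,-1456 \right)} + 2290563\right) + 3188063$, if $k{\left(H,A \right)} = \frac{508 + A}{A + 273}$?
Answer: $\frac{6481215506}{1183} \approx 5.4786 \cdot 10^{6}$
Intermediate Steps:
$k{\left(H,A \right)} = \frac{508 + A}{273 + A}$
$\left(k{\left(-247,-1456 \right)} + 2290563\right) + 3188063 = \left(\frac{508 - 1456}{273 - 1456} + 2290563\right) + 3188063 = \left(\frac{1}{-1183} \left(-948\right) + 2290563\right) + 3188063 = \left(\left(- \frac{1}{1183}\right) \left(-948\right) + 2290563\right) + 3188063 = \left(\frac{948}{1183} + 2290563\right) + 3188063 = \frac{2709736977}{1183} + 3188063 = \frac{6481215506}{1183}$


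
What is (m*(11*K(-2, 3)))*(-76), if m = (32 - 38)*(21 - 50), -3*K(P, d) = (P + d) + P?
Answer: -48488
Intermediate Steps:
K(P, d) = -2*P/3 - d/3 (K(P, d) = -((P + d) + P)/3 = -(d + 2*P)/3 = -2*P/3 - d/3)
m = 174 (m = -6*(-29) = 174)
(m*(11*K(-2, 3)))*(-76) = (174*(11*(-⅔*(-2) - ⅓*3)))*(-76) = (174*(11*(4/3 - 1)))*(-76) = (174*(11*(⅓)))*(-76) = (174*(11/3))*(-76) = 638*(-76) = -48488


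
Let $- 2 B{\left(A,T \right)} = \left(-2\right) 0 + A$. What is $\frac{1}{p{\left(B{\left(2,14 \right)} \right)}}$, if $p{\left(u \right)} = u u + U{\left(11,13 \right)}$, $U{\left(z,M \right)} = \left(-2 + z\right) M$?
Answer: $\frac{1}{118} \approx 0.0084746$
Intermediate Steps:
$B{\left(A,T \right)} = - \frac{A}{2}$ ($B{\left(A,T \right)} = - \frac{\left(-2\right) 0 + A}{2} = - \frac{0 + A}{2} = - \frac{A}{2}$)
$U{\left(z,M \right)} = M \left(-2 + z\right)$
$p{\left(u \right)} = 117 + u^{2}$ ($p{\left(u \right)} = u u + 13 \left(-2 + 11\right) = u^{2} + 13 \cdot 9 = u^{2} + 117 = 117 + u^{2}$)
$\frac{1}{p{\left(B{\left(2,14 \right)} \right)}} = \frac{1}{117 + \left(\left(- \frac{1}{2}\right) 2\right)^{2}} = \frac{1}{117 + \left(-1\right)^{2}} = \frac{1}{117 + 1} = \frac{1}{118}$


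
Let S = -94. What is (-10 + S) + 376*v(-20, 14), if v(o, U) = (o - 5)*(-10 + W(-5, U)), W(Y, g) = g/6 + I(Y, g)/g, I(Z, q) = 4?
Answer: 1454816/21 ≈ 69277.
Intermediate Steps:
W(Y, g) = 4/g + g/6 (W(Y, g) = g/6 + 4/g = 4/g + g/6)
v(o, U) = (-5 + o)*(-10 + 4/U + U/6) (v(o, U) = (o - 5)*(-10 + (4/U + U/6)) = (-5 + o)*(-10 + 4/U + U/6))
(-10 + S) + 376*v(-20, 14) = (-10 - 94) + 376*((⅙)*(-120 - 5*14² - 20*(24 + 14²) + 60*14*(5 - 1*(-20)))/14) = -104 + 376*((⅙)*(1/14)*(-120 - 5*196 - 20*(24 + 196) + 60*14*(5 + 20))) = -104 + 376*((⅙)*(1/14)*(-120 - 980 - 20*220 + 60*14*25)) = -104 + 376*((⅙)*(1/14)*(-120 - 980 - 4400 + 21000)) = -104 + 376*((⅙)*(1/14)*15500) = -104 + 376*(3875/21) = -104 + 1457000/21 = 1454816/21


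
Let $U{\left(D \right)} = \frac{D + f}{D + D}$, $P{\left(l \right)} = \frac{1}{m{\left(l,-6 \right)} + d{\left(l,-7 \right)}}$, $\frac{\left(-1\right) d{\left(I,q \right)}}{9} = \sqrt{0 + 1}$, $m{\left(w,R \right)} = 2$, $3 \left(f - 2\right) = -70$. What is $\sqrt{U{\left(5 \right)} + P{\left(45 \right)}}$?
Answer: $\frac{i \sqrt{78330}}{210} \approx 1.3327 i$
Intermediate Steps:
$f = - \frac{64}{3}$ ($f = 2 + \frac{1}{3} \left(-70\right) = 2 - \frac{70}{3} = - \frac{64}{3} \approx -21.333$)
$d{\left(I,q \right)} = -9$ ($d{\left(I,q \right)} = - 9 \sqrt{0 + 1} = - 9 \sqrt{1} = \left(-9\right) 1 = -9$)
$P{\left(l \right)} = - \frac{1}{7}$ ($P{\left(l \right)} = \frac{1}{2 - 9} = \frac{1}{-7} = - \frac{1}{7}$)
$U{\left(D \right)} = \frac{- \frac{64}{3} + D}{2 D}$ ($U{\left(D \right)} = \frac{D - \frac{64}{3}}{D + D} = \frac{- \frac{64}{3} + D}{2 D}$)
$\sqrt{U{\left(5 \right)} + P{\left(45 \right)}} = \sqrt{\frac{-64 + 3 \cdot 5}{6 \cdot 5} - \frac{1}{7}} = \sqrt{\frac{1}{6} \cdot \frac{1}{5} \left(-64 + 15\right) - \frac{1}{7}} = \sqrt{\frac{1}{6} \cdot \frac{1}{5} \left(-49\right) - \frac{1}{7}} = \sqrt{- \frac{49}{30} - \frac{1}{7}} = \sqrt{- \frac{373}{210}} = \frac{i \sqrt{78330}}{210}$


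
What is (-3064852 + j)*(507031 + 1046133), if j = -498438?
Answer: -5534373749560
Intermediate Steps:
(-3064852 + j)*(507031 + 1046133) = (-3064852 - 498438)*(507031 + 1046133) = -3563290*1553164 = -5534373749560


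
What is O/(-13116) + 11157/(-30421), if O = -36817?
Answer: 973674745/399001836 ≈ 2.4403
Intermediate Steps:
O/(-13116) + 11157/(-30421) = -36817/(-13116) + 11157/(-30421) = -36817*(-1/13116) + 11157*(-1/30421) = 36817/13116 - 11157/30421 = 973674745/399001836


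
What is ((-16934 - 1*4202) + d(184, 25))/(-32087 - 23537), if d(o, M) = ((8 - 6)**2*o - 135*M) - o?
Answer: 23959/55624 ≈ 0.43073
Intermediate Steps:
d(o, M) = -135*M + 3*o (d(o, M) = (2**2*o - 135*M) - o = (4*o - 135*M) - o = (-135*M + 4*o) - o = -135*M + 3*o)
((-16934 - 1*4202) + d(184, 25))/(-32087 - 23537) = ((-16934 - 1*4202) + (-135*25 + 3*184))/(-32087 - 23537) = ((-16934 - 4202) + (-3375 + 552))/(-55624) = (-21136 - 2823)*(-1/55624) = -23959*(-1/55624) = 23959/55624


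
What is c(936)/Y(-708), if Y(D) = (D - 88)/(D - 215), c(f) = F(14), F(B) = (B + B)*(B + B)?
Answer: 180908/199 ≈ 909.08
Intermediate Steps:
F(B) = 4*B² (F(B) = (2*B)*(2*B) = 4*B²)
c(f) = 784 (c(f) = 4*14² = 4*196 = 784)
Y(D) = (-88 + D)/(-215 + D)
c(936)/Y(-708) = 784/(((-88 - 708)/(-215 - 708))) = 784/((-796/(-923))) = 784/((-1/923*(-796))) = 784/(796/923) = 784*(923/796) = 180908/199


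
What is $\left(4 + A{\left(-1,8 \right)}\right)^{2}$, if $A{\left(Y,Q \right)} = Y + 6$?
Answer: $81$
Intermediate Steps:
$A{\left(Y,Q \right)} = 6 + Y$
$\left(4 + A{\left(-1,8 \right)}\right)^{2} = \left(4 + \left(6 - 1\right)\right)^{2} = \left(4 + 5\right)^{2} = 9^{2} = 81$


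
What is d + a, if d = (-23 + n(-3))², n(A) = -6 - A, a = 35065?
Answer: 35741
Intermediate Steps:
d = 676 (d = (-23 + (-6 - 1*(-3)))² = (-23 + (-6 + 3))² = (-23 - 3)² = (-26)² = 676)
d + a = 676 + 35065 = 35741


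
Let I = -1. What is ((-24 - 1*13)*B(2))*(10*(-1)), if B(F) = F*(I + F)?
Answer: 740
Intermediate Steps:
B(F) = F*(-1 + F)
((-24 - 1*13)*B(2))*(10*(-1)) = ((-24 - 1*13)*(2*(-1 + 2)))*(10*(-1)) = ((-24 - 13)*(2*1))*(-10) = -37*2*(-10) = -74*(-10) = 740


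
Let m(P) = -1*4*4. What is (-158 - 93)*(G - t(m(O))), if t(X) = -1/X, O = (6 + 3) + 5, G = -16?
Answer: 64507/16 ≈ 4031.7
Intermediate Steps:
O = 14 (O = 9 + 5 = 14)
m(P) = -16 (m(P) = -4*4 = -16)
(-158 - 93)*(G - t(m(O))) = (-158 - 93)*(-16 - (-1)/(-16)) = -251*(-16 - (-1)*(-1)/16) = -251*(-16 - 1*1/16) = -251*(-16 - 1/16) = -251*(-257/16) = 64507/16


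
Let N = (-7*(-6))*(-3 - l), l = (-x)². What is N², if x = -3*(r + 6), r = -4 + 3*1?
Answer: 91699776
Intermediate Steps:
r = -1 (r = -4 + 3 = -1)
x = -15 (x = -3*(-1 + 6) = -3*5 = -15)
l = 225 (l = (-1*(-15))² = 15² = 225)
N = -9576 (N = (-7*(-6))*(-3 - 1*225) = 42*(-3 - 225) = 42*(-228) = -9576)
N² = (-9576)² = 91699776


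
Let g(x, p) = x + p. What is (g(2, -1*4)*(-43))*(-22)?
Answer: -1892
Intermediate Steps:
g(x, p) = p + x
(g(2, -1*4)*(-43))*(-22) = ((-1*4 + 2)*(-43))*(-22) = ((-4 + 2)*(-43))*(-22) = -2*(-43)*(-22) = 86*(-22) = -1892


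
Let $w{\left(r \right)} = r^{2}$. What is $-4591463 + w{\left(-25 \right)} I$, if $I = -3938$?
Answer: $-7052713$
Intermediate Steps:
$-4591463 + w{\left(-25 \right)} I = -4591463 + \left(-25\right)^{2} \left(-3938\right) = -4591463 + 625 \left(-3938\right) = -4591463 - 2461250 = -7052713$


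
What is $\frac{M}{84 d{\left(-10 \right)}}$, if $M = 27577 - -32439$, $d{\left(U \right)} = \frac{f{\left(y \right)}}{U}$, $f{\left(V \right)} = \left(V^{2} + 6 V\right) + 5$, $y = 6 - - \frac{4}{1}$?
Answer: $- \frac{2728}{63} \approx -43.302$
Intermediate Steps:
$y = 10$ ($y = 6 - \left(-4\right) 1 = 6 - -4 = 6 + 4 = 10$)
$f{\left(V \right)} = 5 + V^{2} + 6 V$
$d{\left(U \right)} = \frac{165}{U}$ ($d{\left(U \right)} = \frac{5 + 10^{2} + 6 \cdot 10}{U} = \frac{5 + 100 + 60}{U} = \frac{165}{U}$)
$M = 60016$ ($M = 27577 + 32439 = 60016$)
$\frac{M}{84 d{\left(-10 \right)}} = \frac{60016}{84 \frac{165}{-10}} = \frac{60016}{84 \cdot 165 \left(- \frac{1}{10}\right)} = \frac{60016}{84 \left(- \frac{33}{2}\right)} = \frac{60016}{-1386} = 60016 \left(- \frac{1}{1386}\right) = - \frac{2728}{63}$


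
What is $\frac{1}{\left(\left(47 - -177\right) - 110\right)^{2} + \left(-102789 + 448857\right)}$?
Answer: $\frac{1}{359064} \approx 2.785 \cdot 10^{-6}$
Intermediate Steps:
$\frac{1}{\left(\left(47 - -177\right) - 110\right)^{2} + \left(-102789 + 448857\right)} = \frac{1}{\left(\left(47 + 177\right) - 110\right)^{2} + 346068} = \frac{1}{\left(224 - 110\right)^{2} + 346068} = \frac{1}{114^{2} + 346068} = \frac{1}{12996 + 346068} = \frac{1}{359064}$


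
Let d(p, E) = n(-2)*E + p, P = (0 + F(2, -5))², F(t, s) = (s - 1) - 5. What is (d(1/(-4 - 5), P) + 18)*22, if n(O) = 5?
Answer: 123332/9 ≈ 13704.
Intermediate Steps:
F(t, s) = -6 + s (F(t, s) = (-1 + s) - 5 = -6 + s)
P = 121 (P = (0 + (-6 - 5))² = (0 - 11)² = (-11)² = 121)
d(p, E) = p + 5*E (d(p, E) = 5*E + p = p + 5*E)
(d(1/(-4 - 5), P) + 18)*22 = ((1/(-4 - 5) + 5*121) + 18)*22 = ((1/(-9) + 605) + 18)*22 = ((-⅑ + 605) + 18)*22 = (5444/9 + 18)*22 = (5606/9)*22 = 123332/9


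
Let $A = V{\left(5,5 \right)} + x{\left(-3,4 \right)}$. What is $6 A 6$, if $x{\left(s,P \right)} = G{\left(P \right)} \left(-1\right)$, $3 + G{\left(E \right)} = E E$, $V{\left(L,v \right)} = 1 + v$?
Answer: $-252$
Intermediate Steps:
$G{\left(E \right)} = -3 + E^{2}$ ($G{\left(E \right)} = -3 + E E = -3 + E^{2}$)
$x{\left(s,P \right)} = 3 - P^{2}$ ($x{\left(s,P \right)} = \left(-3 + P^{2}\right) \left(-1\right) = 3 - P^{2}$)
$A = -7$ ($A = \left(1 + 5\right) + \left(3 - 4^{2}\right) = 6 + \left(3 - 16\right) = 6 - 13 = -7$)
$6 A 6 = 6 \left(-7\right) 6 = \left(-42\right) 6 = -252$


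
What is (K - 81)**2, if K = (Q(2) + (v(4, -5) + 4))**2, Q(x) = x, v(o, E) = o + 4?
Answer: 13225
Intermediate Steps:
v(o, E) = 4 + o
K = 196 (K = (2 + ((4 + 4) + 4))**2 = (2 + (8 + 4))**2 = (2 + 12)**2 = 14**2 = 196)
(K - 81)**2 = (196 - 81)**2 = 115**2 = 13225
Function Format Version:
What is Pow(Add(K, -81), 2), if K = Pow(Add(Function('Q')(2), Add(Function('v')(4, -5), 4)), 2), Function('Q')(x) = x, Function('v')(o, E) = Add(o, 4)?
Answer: 13225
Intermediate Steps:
Function('v')(o, E) = Add(4, o)
K = 196 (K = Pow(Add(2, Add(Add(4, 4), 4)), 2) = Pow(Add(2, Add(8, 4)), 2) = Pow(Add(2, 12), 2) = Pow(14, 2) = 196)
Pow(Add(K, -81), 2) = Pow(Add(196, -81), 2) = Pow(115, 2) = 13225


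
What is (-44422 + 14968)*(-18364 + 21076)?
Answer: -79879248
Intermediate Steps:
(-44422 + 14968)*(-18364 + 21076) = -29454*2712 = -79879248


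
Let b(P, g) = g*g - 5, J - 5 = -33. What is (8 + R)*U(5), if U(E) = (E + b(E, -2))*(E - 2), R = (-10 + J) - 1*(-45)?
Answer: 180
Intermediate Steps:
J = -28 (J = 5 - 33 = -28)
b(P, g) = -5 + g² (b(P, g) = g² - 5 = -5 + g²)
R = 7 (R = (-10 - 28) - 1*(-45) = -38 + 45 = 7)
U(E) = (-1 + E)*(-2 + E) (U(E) = (E + (-5 + (-2)²))*(E - 2) = (E + (-5 + 4))*(-2 + E) = (E - 1)*(-2 + E) = (-1 + E)*(-2 + E))
(8 + R)*U(5) = (8 + 7)*(2 + 5² - 3*5) = 15*(2 + 25 - 15) = 15*12 = 180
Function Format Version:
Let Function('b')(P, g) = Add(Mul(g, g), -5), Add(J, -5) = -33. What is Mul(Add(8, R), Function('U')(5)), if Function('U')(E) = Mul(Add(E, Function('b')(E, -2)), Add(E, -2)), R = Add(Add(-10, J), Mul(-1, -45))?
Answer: 180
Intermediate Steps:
J = -28 (J = Add(5, -33) = -28)
Function('b')(P, g) = Add(-5, Pow(g, 2)) (Function('b')(P, g) = Add(Pow(g, 2), -5) = Add(-5, Pow(g, 2)))
R = 7 (R = Add(Add(-10, -28), Mul(-1, -45)) = Add(-38, 45) = 7)
Function('U')(E) = Mul(Add(-1, E), Add(-2, E)) (Function('U')(E) = Mul(Add(E, Add(-5, Pow(-2, 2))), Add(E, -2)) = Mul(Add(E, Add(-5, 4)), Add(-2, E)) = Mul(Add(E, -1), Add(-2, E)) = Mul(Add(-1, E), Add(-2, E)))
Mul(Add(8, R), Function('U')(5)) = Mul(Add(8, 7), Add(2, Pow(5, 2), Mul(-3, 5))) = Mul(15, Add(2, 25, -15)) = Mul(15, 12) = 180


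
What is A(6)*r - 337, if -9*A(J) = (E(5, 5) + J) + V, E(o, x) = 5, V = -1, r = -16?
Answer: -2873/9 ≈ -319.22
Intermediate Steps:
A(J) = -4/9 - J/9 (A(J) = -((5 + J) - 1)/9 = -(4 + J)/9 = -4/9 - J/9)
A(6)*r - 337 = (-4/9 - 1/9*6)*(-16) - 337 = (-4/9 - 2/3)*(-16) - 337 = -10/9*(-16) - 337 = 160/9 - 337 = -2873/9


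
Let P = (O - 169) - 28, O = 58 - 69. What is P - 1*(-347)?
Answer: 139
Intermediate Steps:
O = -11
P = -208 (P = (-11 - 169) - 28 = -180 - 28 = -208)
P - 1*(-347) = -208 - 1*(-347) = -208 + 347 = 139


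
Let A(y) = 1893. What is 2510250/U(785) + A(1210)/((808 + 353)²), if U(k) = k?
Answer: 225574678417/70541199 ≈ 3197.8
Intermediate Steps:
2510250/U(785) + A(1210)/((808 + 353)²) = 2510250/785 + 1893/((808 + 353)²) = 2510250*(1/785) + 1893/(1161²) = 502050/157 + 1893/1347921 = 502050/157 + 1893*(1/1347921) = 502050/157 + 631/449307 = 225574678417/70541199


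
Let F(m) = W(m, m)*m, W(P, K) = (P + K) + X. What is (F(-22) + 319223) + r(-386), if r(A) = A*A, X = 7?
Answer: 469033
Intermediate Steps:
W(P, K) = 7 + K + P (W(P, K) = (P + K) + 7 = (K + P) + 7 = 7 + K + P)
r(A) = A²
F(m) = m*(7 + 2*m) (F(m) = (7 + m + m)*m = (7 + 2*m)*m = m*(7 + 2*m))
(F(-22) + 319223) + r(-386) = (-22*(7 + 2*(-22)) + 319223) + (-386)² = (-22*(7 - 44) + 319223) + 148996 = (-22*(-37) + 319223) + 148996 = (814 + 319223) + 148996 = 320037 + 148996 = 469033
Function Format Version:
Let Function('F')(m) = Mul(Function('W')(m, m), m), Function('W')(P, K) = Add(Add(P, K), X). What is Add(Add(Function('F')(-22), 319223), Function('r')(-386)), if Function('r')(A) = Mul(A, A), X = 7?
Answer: 469033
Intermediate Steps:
Function('W')(P, K) = Add(7, K, P) (Function('W')(P, K) = Add(Add(P, K), 7) = Add(Add(K, P), 7) = Add(7, K, P))
Function('r')(A) = Pow(A, 2)
Function('F')(m) = Mul(m, Add(7, Mul(2, m))) (Function('F')(m) = Mul(Add(7, m, m), m) = Mul(Add(7, Mul(2, m)), m) = Mul(m, Add(7, Mul(2, m))))
Add(Add(Function('F')(-22), 319223), Function('r')(-386)) = Add(Add(Mul(-22, Add(7, Mul(2, -22))), 319223), Pow(-386, 2)) = Add(Add(Mul(-22, Add(7, -44)), 319223), 148996) = Add(Add(Mul(-22, -37), 319223), 148996) = Add(Add(814, 319223), 148996) = Add(320037, 148996) = 469033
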